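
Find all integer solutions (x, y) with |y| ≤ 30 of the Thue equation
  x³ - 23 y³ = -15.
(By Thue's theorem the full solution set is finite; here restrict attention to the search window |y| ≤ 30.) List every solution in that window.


The equation is x³ - 23y³ = -15. For fixed y, x³ = 23·y³ − 15, so a solution requires the RHS to be a perfect cube.
Strategy: iterate y from -30 to 30, compute RHS = 23·y³ − 15, and check whether it is a (positive or negative) perfect cube.
Check small values of y:
  y = 0: RHS = -15 is not a perfect cube.
  y = 1: RHS = 8 = (2)³ ⇒ x = 2 works.
  y = -1: RHS = -38 is not a perfect cube.
  y = 2: RHS = 169 is not a perfect cube.
  y = -2: RHS = -199 is not a perfect cube.
  y = 3: RHS = 606 is not a perfect cube.
  y = -3: RHS = -636 is not a perfect cube.
Continuing the search up to |y| = 30 finds no further solutions beyond those listed.
Collected solutions: (2, 1).

Solutions (with |y| ≤ 30): (2, 1).


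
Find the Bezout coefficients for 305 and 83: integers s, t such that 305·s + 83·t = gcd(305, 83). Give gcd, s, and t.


Euclidean algorithm on (305, 83) — divide until remainder is 0:
  305 = 3 · 83 + 56
  83 = 1 · 56 + 27
  56 = 2 · 27 + 2
  27 = 13 · 2 + 1
  2 = 2 · 1 + 0
gcd(305, 83) = 1.
Track Bezout coefficients alongside the remainders: start with r₀ = 305 = a·1 + b·0 (s = 1, t = 0) and r₁ = 83 = a·0 + b·1 (s = 0, t = 1); each new remainder r_{k+1} = r_{k-1} − q_k·r_k inherits s_{k+1} = s_{k-1} − q_k·s_k, t_{k+1} = t_{k-1} − q_k·t_k, so r_k = a·s_k + b·t_k at every step:
  q = 3: r = 56, s = 1 − 3·0 = 1, t = 0 − 3·1 = -3  (check: 305·1 + 83·(-3) = 56)
  q = 1: r = 27, s = 0 − 1·1 = -1, t = 1 − 1·(-3) = 4  (check: 305·(-1) + 83·4 = 27)
  q = 2: r = 2, s = 1 − 2·(-1) = 3, t = -3 − 2·4 = -11  (check: 305·3 + 83·(-11) = 2)
  q = 13: r = 1, s = -1 − 13·3 = -40, t = 4 − 13·(-11) = 147  (check: 305·(-40) + 83·147 = 1)
The row with r = 1 (the gcd) gives the Bezout coefficients s = -40, t = 147.
Result: 305 · (-40) + 83 · (147) = 1.

gcd(305, 83) = 1; s = -40, t = 147 (check: 305·(-40) + 83·147 = 1).


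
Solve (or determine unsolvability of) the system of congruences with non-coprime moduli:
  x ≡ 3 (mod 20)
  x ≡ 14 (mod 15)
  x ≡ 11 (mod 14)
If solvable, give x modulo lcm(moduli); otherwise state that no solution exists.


Moduli 20, 15, 14 are not pairwise coprime, so CRT works modulo lcm(m_i) when all pairwise compatibility conditions hold.
Pairwise compatibility: gcd(m_i, m_j) must divide a_i - a_j for every pair.
Merge one congruence at a time:
  Start: x ≡ 3 (mod 20).
  Combine with x ≡ 14 (mod 15): gcd(20, 15) = 5, and 14 - 3 = 11 is NOT divisible by 5.
    ⇒ system is inconsistent (no integer solution).

No solution (the system is inconsistent).


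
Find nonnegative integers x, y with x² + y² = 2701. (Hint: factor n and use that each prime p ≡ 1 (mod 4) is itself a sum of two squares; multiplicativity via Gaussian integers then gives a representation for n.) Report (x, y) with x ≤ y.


Step 1: Factor n = 2701 = 37 · 73.
Step 2: Check the mod-4 condition on each prime factor: 37 ≡ 1 (mod 4), exponent 1; 73 ≡ 1 (mod 4), exponent 1.
All primes ≡ 3 (mod 4) appear to even exponent (or don't appear), so by the two-squares theorem n IS expressible as a sum of two squares.
Step 3: Build a representation. Here n = 37 · 73 is a product of primes ≡ 1 (mod 4). Each prime p ≡ 1 (mod 4) is itself a sum of two squares; find a² by testing p − a² for a perfect square:
  37: 37 − 1² = 36 = 6² ⇒ 37 = 1² + 6².
  73: 73 − 1² = 72, 73 − 2² = 69, 73 − 3² = 64 = 8² ⇒ 73 = 3² + 8².
  Combine using the Brahmagupta–Fibonacci identity (a² + b²)(c² + d²) = (ac − bd)² + (ad + bc)² = (ac + bd)² + (ad − bc)²:
  37 · 73 = 2701: from (1² + 6²)(3² + 8²), take (1·3 − 6·8, 1·8 + 6·3) = (3 − 48, 8 + 18) = (-45, 26); dropping signs (only squares matter) gives (45, 26); check 45² + 26² = 2025 + 676 = 2701 ✓.
Step 4: Order so x ≤ y and verify: 26² + 45² = 676 + 2025 = 2701 = n. ✓

n = 2701 = 26² + 45² (one valid representation with x ≤ y).


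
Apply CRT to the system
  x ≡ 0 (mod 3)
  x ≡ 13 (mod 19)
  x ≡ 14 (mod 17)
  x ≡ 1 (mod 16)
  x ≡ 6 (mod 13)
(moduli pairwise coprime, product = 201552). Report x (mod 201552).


Product of moduli M = 3 · 19 · 17 · 16 · 13 = 201552.
Merge one congruence at a time:
  Start: x ≡ 0 (mod 3).
  Combine with x ≡ 13 (mod 19); new modulus lcm = 57.
    Write x = 0 + 3·t and substitute into x ≡ 13 (mod 19): 3·t ≡ 13 − 0 = 13 (mod 19).
    The inverse of 3 mod 19 is 13 (since 3·13 = 39 = 2·19 + 1), so t ≡ 13·13 = 169 ≡ 17 (mod 19).
    Then x = 0 + 3·17 = 51, valid modulo lcm(3, 19) = 57: x ≡ 51 (mod 57).
  Combine with x ≡ 14 (mod 17); new modulus lcm = 969.
    Write x = 51 + 57·t and substitute into x ≡ 14 (mod 17): 57·t ≡ 14 − 51 = -37 (mod 17).
    Reduce coefficients mod 17: 6·t ≡ 14 (mod 17).
    The inverse of 6 mod 17 is 3 (since 6·3 = 18 = 1·17 + 1), so t ≡ 3·14 = 42 ≡ 8 (mod 17).
    Then x = 51 + 57·8 = 507, valid modulo lcm(57, 17) = 969: x ≡ 507 (mod 969).
  Combine with x ≡ 1 (mod 16); new modulus lcm = 15504.
    Write x = 507 + 969·t and substitute into x ≡ 1 (mod 16): 969·t ≡ 1 − 507 = -506 (mod 16).
    Reduce coefficients mod 16: 9·t ≡ 6 (mod 16).
    The inverse of 9 mod 16 is 9 (since 9·9 = 81 = 5·16 + 1), so t ≡ 9·6 = 54 ≡ 6 (mod 16).
    Then x = 507 + 969·6 = 6321, valid modulo lcm(969, 16) = 15504: x ≡ 6321 (mod 15504).
  Combine with x ≡ 6 (mod 13); new modulus lcm = 201552.
    Write x = 6321 + 15504·t and substitute into x ≡ 6 (mod 13): 15504·t ≡ 6 − 6321 = -6315 (mod 13).
    Reduce coefficients mod 13: 8·t ≡ 3 (mod 13).
    The inverse of 8 mod 13 is 5 (since 8·5 = 40 = 3·13 + 1), so t ≡ 5·3 = 15 ≡ 2 (mod 13).
    Then x = 6321 + 15504·2 = 37329, valid modulo lcm(15504, 13) = 201552: x ≡ 37329 (mod 201552).
Verify against each original: 37329 mod 3 = 0, 37329 mod 19 = 13, 37329 mod 17 = 14, 37329 mod 16 = 1, 37329 mod 13 = 6.

x ≡ 37329 (mod 201552).


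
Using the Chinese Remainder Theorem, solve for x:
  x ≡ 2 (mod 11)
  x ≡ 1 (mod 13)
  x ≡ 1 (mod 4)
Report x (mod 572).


Moduli 11, 13, 4 are pairwise coprime; by CRT there is a unique solution modulo M = 11 · 13 · 4 = 572.
Solve pairwise, accumulating the modulus:
  Start with x ≡ 2 (mod 11).
  Combine with x ≡ 1 (mod 13): since gcd(11, 13) = 1, we get a unique residue mod 143.
    Write x = 2 + 11·t and substitute into x ≡ 1 (mod 13): 11·t ≡ 1 − 2 = -1 (mod 13).
    Reduce coefficients mod 13: 11·t ≡ 12 (mod 13).
    The inverse of 11 mod 13 is 6 (since 11·6 = 66 = 5·13 + 1), so t ≡ 6·12 = 72 ≡ 7 (mod 13).
    Then x = 2 + 11·7 = 79, valid modulo lcm(11, 13) = 143: x ≡ 79 (mod 143).
  Combine with x ≡ 1 (mod 4): since gcd(143, 4) = 1, we get a unique residue mod 572.
    Write x = 79 + 143·t and substitute into x ≡ 1 (mod 4): 143·t ≡ 1 − 79 = -78 (mod 4).
    Reduce coefficients mod 4: 3·t ≡ 2 (mod 4).
    The inverse of 3 mod 4 is 3 (since 3·3 = 9 = 2·4 + 1), so t ≡ 3·2 = 6 ≡ 2 (mod 4).
    Then x = 79 + 143·2 = 365, valid modulo lcm(143, 4) = 572: x ≡ 365 (mod 572).
Verify: 365 mod 11 = 2 ✓, 365 mod 13 = 1 ✓, 365 mod 4 = 1 ✓.

x ≡ 365 (mod 572).


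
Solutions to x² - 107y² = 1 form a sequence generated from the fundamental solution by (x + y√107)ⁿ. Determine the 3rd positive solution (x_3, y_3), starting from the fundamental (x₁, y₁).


Step 1: Find the fundamental solution (x₁, y₁) of x² - 107y² = 1.
  Expand √107 as a continued fraction. a₀ = ⌊√107⌋ = 10; iterate m_{k+1} = d_k·a_k − m_k, d_{k+1} = (107 − m_{k+1}²)/d_k, a_{k+1} = ⌊(a₀ + m_{k+1})/d_{k+1}⌋ (starting m₀ = 0, d₀ = 1), with convergents p_k = a_k·p_{k-1} + p_{k-2}, q_k = a_k·q_{k-1} + q_{k-2} (p₋₁ = 1, q₋₁ = 0):
  k = 0: a₀ = 10; p₀/q₀ = 10/1; p₀² − 107·q₀² = 100 − 107 = -7.
  k = 1: m = 10, d = 7, a = ⌊(10 + 10)/7⌋ = 2; p/q = (2·10 + 1)/(2·1 + 0) = 21/2; p² − 107·q² = 441 − 428 = 13.
  k = 2: m = 4, d = 13, a = ⌊(10 + 4)/13⌋ = 1; p/q = (1·21 + 10)/(1·2 + 1) = 31/3; p² − 107·q² = 961 − 963 = -2.
  k = 3: m = 9, d = 2, a = ⌊(10 + 9)/2⌋ = 9; p/q = (9·31 + 21)/(9·3 + 2) = 300/29; p² − 107·q² = 90000 − 89987 = 13.
  k = 4: m = 9, d = 13, a = ⌊(10 + 9)/13⌋ = 1; p/q = (1·300 + 31)/(1·29 + 3) = 331/32; p² − 107·q² = 109561 − 109568 = -7.
  k = 5: m = 4, d = 7, a = ⌊(10 + 4)/7⌋ = 2; p/q = (2·331 + 300)/(2·32 + 29) = 962/93; p² − 107·q² = 925444 − 925443 = 1.
  The first convergent with p² − 107·q² = 1 gives the fundamental solution (x₁, y₁) = (962, 93).
Step 2: Apply the recurrence (x_{n+1}, y_{n+1}) = (x₁x_n + 107y₁y_n, x₁y_n + y₁x_n) repeatedly.
  From (x_1, y_1) = (962, 93): x_2 = 962·962 + 107·93·93 = 1850887; y_2 = 962·93 + 93·962 = 178932.
  From (x_2, y_2) = (1850887, 178932): x_3 = 962·1850887 + 107·93·178932 = 3561105626; y_3 = 962·178932 + 93·1850887 = 344265075.
Step 3: Verify x_3² - 107·y_3² = 12681473279528851876 - 12681473279528851875 = 1 (should be 1). ✓

(x_1, y_1) = (962, 93); (x_3, y_3) = (3561105626, 344265075).


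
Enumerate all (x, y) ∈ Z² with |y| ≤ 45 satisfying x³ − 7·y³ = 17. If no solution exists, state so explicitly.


The equation is x³ - 7y³ = 17. For fixed y, x³ = 7·y³ + 17, so a solution requires the RHS to be a perfect cube.
Strategy: iterate y from -45 to 45, compute RHS = 7·y³ + 17, and check whether it is a (positive or negative) perfect cube.
Check small values of y:
  y = 0: RHS = 17 is not a perfect cube.
  y = 1: RHS = 24 is not a perfect cube.
  y = -1: RHS = 10 is not a perfect cube.
  y = 2: RHS = 73 is not a perfect cube.
  y = -2: RHS = -39 is not a perfect cube.
  y = 3: RHS = 206 is not a perfect cube.
  y = -3: RHS = -172 is not a perfect cube.
Continuing the search up to |y| = 45 finds no solutions either.
No (x, y) in the scanned range satisfies the equation.

No integer solutions with |y| ≤ 45.


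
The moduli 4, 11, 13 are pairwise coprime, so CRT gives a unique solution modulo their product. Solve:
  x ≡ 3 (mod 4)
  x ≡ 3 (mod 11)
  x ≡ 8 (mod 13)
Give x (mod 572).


Moduli 4, 11, 13 are pairwise coprime; by CRT there is a unique solution modulo M = 4 · 11 · 13 = 572.
Solve pairwise, accumulating the modulus:
  Start with x ≡ 3 (mod 4).
  Combine with x ≡ 3 (mod 11): since gcd(4, 11) = 1, we get a unique residue mod 44.
    Write x = 3 + 4·t and substitute into x ≡ 3 (mod 11): 4·t ≡ 3 − 3 = 0 (mod 11).
    The inverse of 4 mod 11 is 3 (since 4·3 = 12 = 1·11 + 1), so t ≡ 3·0 = 0 ≡ 0 (mod 11).
    Then x = 3 + 4·0 = 3, valid modulo lcm(4, 11) = 44: x ≡ 3 (mod 44).
  Combine with x ≡ 8 (mod 13): since gcd(44, 13) = 1, we get a unique residue mod 572.
    Write x = 3 + 44·t and substitute into x ≡ 8 (mod 13): 44·t ≡ 8 − 3 = 5 (mod 13).
    Reduce coefficients mod 13: 5·t ≡ 5 (mod 13).
    The inverse of 5 mod 13 is 8 (since 5·8 = 40 = 3·13 + 1), so t ≡ 8·5 = 40 ≡ 1 (mod 13).
    Then x = 3 + 44·1 = 47, valid modulo lcm(44, 13) = 572: x ≡ 47 (mod 572).
Verify: 47 mod 4 = 3 ✓, 47 mod 11 = 3 ✓, 47 mod 13 = 8 ✓.

x ≡ 47 (mod 572).


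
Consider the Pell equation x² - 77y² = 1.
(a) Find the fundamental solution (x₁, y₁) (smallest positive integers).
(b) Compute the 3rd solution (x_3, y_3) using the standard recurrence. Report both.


Step 1: Find the fundamental solution (x₁, y₁) of x² - 77y² = 1.
  Expand √77 as a continued fraction. a₀ = ⌊√77⌋ = 8; iterate m_{k+1} = d_k·a_k − m_k, d_{k+1} = (77 − m_{k+1}²)/d_k, a_{k+1} = ⌊(a₀ + m_{k+1})/d_{k+1}⌋ (starting m₀ = 0, d₀ = 1), with convergents p_k = a_k·p_{k-1} + p_{k-2}, q_k = a_k·q_{k-1} + q_{k-2} (p₋₁ = 1, q₋₁ = 0):
  k = 0: a₀ = 8; p₀/q₀ = 8/1; p₀² − 77·q₀² = 64 − 77 = -13.
  k = 1: m = 8, d = 13, a = ⌊(8 + 8)/13⌋ = 1; p/q = (1·8 + 1)/(1·1 + 0) = 9/1; p² − 77·q² = 81 − 77 = 4.
  k = 2: m = 5, d = 4, a = ⌊(8 + 5)/4⌋ = 3; p/q = (3·9 + 8)/(3·1 + 1) = 35/4; p² − 77·q² = 1225 − 1232 = -7.
  k = 3: m = 7, d = 7, a = ⌊(8 + 7)/7⌋ = 2; p/q = (2·35 + 9)/(2·4 + 1) = 79/9; p² − 77·q² = 6241 − 6237 = 4.
  k = 4: m = 7, d = 4, a = ⌊(8 + 7)/4⌋ = 3; p/q = (3·79 + 35)/(3·9 + 4) = 272/31; p² − 77·q² = 73984 − 73997 = -13.
  k = 5: m = 5, d = 13, a = ⌊(8 + 5)/13⌋ = 1; p/q = (1·272 + 79)/(1·31 + 9) = 351/40; p² − 77·q² = 123201 − 123200 = 1.
  The first convergent with p² − 77·q² = 1 gives the fundamental solution (x₁, y₁) = (351, 40).
Step 2: Apply the recurrence (x_{n+1}, y_{n+1}) = (x₁x_n + 77y₁y_n, x₁y_n + y₁x_n) repeatedly.
  From (x_1, y_1) = (351, 40): x_2 = 351·351 + 77·40·40 = 246401; y_2 = 351·40 + 40·351 = 28080.
  From (x_2, y_2) = (246401, 28080): x_3 = 351·246401 + 77·40·28080 = 172973151; y_3 = 351·28080 + 40·246401 = 19712120.
Step 3: Verify x_3² - 77·y_3² = 29919710966868801 - 29919710966868800 = 1 (should be 1). ✓

(x_1, y_1) = (351, 40); (x_3, y_3) = (172973151, 19712120).


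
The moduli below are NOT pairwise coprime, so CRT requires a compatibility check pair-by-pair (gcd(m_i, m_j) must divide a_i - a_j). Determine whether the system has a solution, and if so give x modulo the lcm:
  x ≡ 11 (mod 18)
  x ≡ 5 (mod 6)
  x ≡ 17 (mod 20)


Moduli 18, 6, 20 are not pairwise coprime, so CRT works modulo lcm(m_i) when all pairwise compatibility conditions hold.
Pairwise compatibility: gcd(m_i, m_j) must divide a_i - a_j for every pair.
Merge one congruence at a time:
  Start: x ≡ 11 (mod 18).
  Combine with x ≡ 5 (mod 6): gcd(18, 6) = 6; 5 - 11 = -6, which IS divisible by 6, so compatible.
    Write x = 11 + 18·t and substitute into x ≡ 5 (mod 6): 18·t ≡ 5 − 11 = -6 (mod 6).
    Divide the congruence (and modulus) by g = 6: 3·t ≡ -1 (mod 1).
    Modulo 1 every t works; take t = 0.
    Then x = 11 + 18·0 = 11, valid modulo lcm(18, 6) = 18: x ≡ 11 (mod 18).
  Combine with x ≡ 17 (mod 20): gcd(18, 20) = 2; 17 - 11 = 6, which IS divisible by 2, so compatible.
    Write x = 11 + 18·t and substitute into x ≡ 17 (mod 20): 18·t ≡ 17 − 11 = 6 (mod 20).
    Divide the congruence (and modulus) by g = 2: 9·t ≡ 3 (mod 10).
    The inverse of 9 mod 10 is 9 (since 9·9 = 81 = 8·10 + 1), so t ≡ 9·3 = 27 ≡ 7 (mod 10).
    Then x = 11 + 18·7 = 137, valid modulo lcm(18, 20) = 180: x ≡ 137 (mod 180).
Verify: 137 mod 18 = 11, 137 mod 6 = 5, 137 mod 20 = 17.

x ≡ 137 (mod 180).


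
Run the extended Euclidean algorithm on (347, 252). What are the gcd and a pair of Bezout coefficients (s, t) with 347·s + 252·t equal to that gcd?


Euclidean algorithm on (347, 252) — divide until remainder is 0:
  347 = 1 · 252 + 95
  252 = 2 · 95 + 62
  95 = 1 · 62 + 33
  62 = 1 · 33 + 29
  33 = 1 · 29 + 4
  29 = 7 · 4 + 1
  4 = 4 · 1 + 0
gcd(347, 252) = 1.
Track Bezout coefficients alongside the remainders: start with r₀ = 347 = a·1 + b·0 (s = 1, t = 0) and r₁ = 252 = a·0 + b·1 (s = 0, t = 1); each new remainder r_{k+1} = r_{k-1} − q_k·r_k inherits s_{k+1} = s_{k-1} − q_k·s_k, t_{k+1} = t_{k-1} − q_k·t_k, so r_k = a·s_k + b·t_k at every step:
  q = 1: r = 95, s = 1 − 1·0 = 1, t = 0 − 1·1 = -1  (check: 347·1 + 252·(-1) = 95)
  q = 2: r = 62, s = 0 − 2·1 = -2, t = 1 − 2·(-1) = 3  (check: 347·(-2) + 252·3 = 62)
  q = 1: r = 33, s = 1 − 1·(-2) = 3, t = -1 − 1·3 = -4  (check: 347·3 + 252·(-4) = 33)
  q = 1: r = 29, s = -2 − 1·3 = -5, t = 3 − 1·(-4) = 7  (check: 347·(-5) + 252·7 = 29)
  q = 1: r = 4, s = 3 − 1·(-5) = 8, t = -4 − 1·7 = -11  (check: 347·8 + 252·(-11) = 4)
  q = 7: r = 1, s = -5 − 7·8 = -61, t = 7 − 7·(-11) = 84  (check: 347·(-61) + 252·84 = 1)
The row with r = 1 (the gcd) gives the Bezout coefficients s = -61, t = 84.
Result: 347 · (-61) + 252 · (84) = 1.

gcd(347, 252) = 1; s = -61, t = 84 (check: 347·(-61) + 252·84 = 1).


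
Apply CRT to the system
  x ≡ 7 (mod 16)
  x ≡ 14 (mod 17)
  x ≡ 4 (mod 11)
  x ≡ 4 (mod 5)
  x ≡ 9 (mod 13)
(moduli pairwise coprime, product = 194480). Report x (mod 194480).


Product of moduli M = 16 · 17 · 11 · 5 · 13 = 194480.
Merge one congruence at a time:
  Start: x ≡ 7 (mod 16).
  Combine with x ≡ 14 (mod 17); new modulus lcm = 272.
    Write x = 7 + 16·t and substitute into x ≡ 14 (mod 17): 16·t ≡ 14 − 7 = 7 (mod 17).
    The inverse of 16 mod 17 is 16 (since 16·16 = 256 = 15·17 + 1), so t ≡ 16·7 = 112 ≡ 10 (mod 17).
    Then x = 7 + 16·10 = 167, valid modulo lcm(16, 17) = 272: x ≡ 167 (mod 272).
  Combine with x ≡ 4 (mod 11); new modulus lcm = 2992.
    Write x = 167 + 272·t and substitute into x ≡ 4 (mod 11): 272·t ≡ 4 − 167 = -163 (mod 11).
    Reduce coefficients mod 11: 8·t ≡ 2 (mod 11).
    The inverse of 8 mod 11 is 7 (since 8·7 = 56 = 5·11 + 1), so t ≡ 7·2 = 14 ≡ 3 (mod 11).
    Then x = 167 + 272·3 = 983, valid modulo lcm(272, 11) = 2992: x ≡ 983 (mod 2992).
  Combine with x ≡ 4 (mod 5); new modulus lcm = 14960.
    Write x = 983 + 2992·t and substitute into x ≡ 4 (mod 5): 2992·t ≡ 4 − 983 = -979 (mod 5).
    Reduce coefficients mod 5: 2·t ≡ 1 (mod 5).
    The inverse of 2 mod 5 is 3 (since 2·3 = 6 = 1·5 + 1), so t ≡ 3·1 = 3 ≡ 3 (mod 5).
    Then x = 983 + 2992·3 = 9959, valid modulo lcm(2992, 5) = 14960: x ≡ 9959 (mod 14960).
  Combine with x ≡ 9 (mod 13); new modulus lcm = 194480.
    Write x = 9959 + 14960·t and substitute into x ≡ 9 (mod 13): 14960·t ≡ 9 − 9959 = -9950 (mod 13).
    Reduce coefficients mod 13: 10·t ≡ 8 (mod 13).
    The inverse of 10 mod 13 is 4 (since 10·4 = 40 = 3·13 + 1), so t ≡ 4·8 = 32 ≡ 6 (mod 13).
    Then x = 9959 + 14960·6 = 99719, valid modulo lcm(14960, 13) = 194480: x ≡ 99719 (mod 194480).
Verify against each original: 99719 mod 16 = 7, 99719 mod 17 = 14, 99719 mod 11 = 4, 99719 mod 5 = 4, 99719 mod 13 = 9.

x ≡ 99719 (mod 194480).


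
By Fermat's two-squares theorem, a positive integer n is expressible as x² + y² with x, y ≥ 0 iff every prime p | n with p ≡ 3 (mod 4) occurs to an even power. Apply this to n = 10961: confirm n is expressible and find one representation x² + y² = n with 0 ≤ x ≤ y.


Step 1: Factor n = 10961 = 97 · 113.
Step 2: Check the mod-4 condition on each prime factor: 97 ≡ 1 (mod 4), exponent 1; 113 ≡ 1 (mod 4), exponent 1.
All primes ≡ 3 (mod 4) appear to even exponent (or don't appear), so by the two-squares theorem n IS expressible as a sum of two squares.
Step 3: Build a representation. Here n = 97 · 113 is a product of primes ≡ 1 (mod 4). Each prime p ≡ 1 (mod 4) is itself a sum of two squares; find a² by testing p − a² for a perfect square:
  97: 97 − 1² = 96, 97 − 2² = 93, 97 − 3² = 88, 97 − 4² = 81 = 9² ⇒ 97 = 4² + 9².
  113: 113 − 1² = 112, 113 − 2² = 109, 113 − 3² = 104, 113 − 4² = 97, 113 − 5² = 88, 113 − 6² = 77, 113 − 7² = 64 = 8² ⇒ 113 = 7² + 8².
  Combine using the Brahmagupta–Fibonacci identity (a² + b²)(c² + d²) = (ac − bd)² + (ad + bc)² = (ac + bd)² + (ad − bc)²:
  97 · 113 = 10961: from (4² + 9²)(7² + 8²), take (4·7 − 9·8, 4·8 + 9·7) = (28 − 72, 32 + 63) = (-44, 95); dropping signs (only squares matter) gives (44, 95); check 44² + 95² = 1936 + 9025 = 10961 ✓.
Step 4: Order so x ≤ y and verify: 44² + 95² = 1936 + 9025 = 10961 = n. ✓

n = 10961 = 44² + 95² (one valid representation with x ≤ y).


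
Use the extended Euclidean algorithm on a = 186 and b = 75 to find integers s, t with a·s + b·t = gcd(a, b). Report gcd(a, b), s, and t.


Euclidean algorithm on (186, 75) — divide until remainder is 0:
  186 = 2 · 75 + 36
  75 = 2 · 36 + 3
  36 = 12 · 3 + 0
gcd(186, 75) = 3.
Track Bezout coefficients alongside the remainders: start with r₀ = 186 = a·1 + b·0 (s = 1, t = 0) and r₁ = 75 = a·0 + b·1 (s = 0, t = 1); each new remainder r_{k+1} = r_{k-1} − q_k·r_k inherits s_{k+1} = s_{k-1} − q_k·s_k, t_{k+1} = t_{k-1} − q_k·t_k, so r_k = a·s_k + b·t_k at every step:
  q = 2: r = 36, s = 1 − 2·0 = 1, t = 0 − 2·1 = -2  (check: 186·1 + 75·(-2) = 36)
  q = 2: r = 3, s = 0 − 2·1 = -2, t = 1 − 2·(-2) = 5  (check: 186·(-2) + 75·5 = 3)
The row with r = 3 (the gcd) gives the Bezout coefficients s = -2, t = 5.
Result: 186 · (-2) + 75 · (5) = 3.

gcd(186, 75) = 3; s = -2, t = 5 (check: 186·(-2) + 75·5 = 3).


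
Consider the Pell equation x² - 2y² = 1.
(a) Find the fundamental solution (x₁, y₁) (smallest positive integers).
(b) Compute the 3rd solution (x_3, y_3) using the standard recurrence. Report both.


Step 1: Find the fundamental solution (x₁, y₁) of x² - 2y² = 1.
  Expand √2 as a continued fraction. a₀ = ⌊√2⌋ = 1; iterate m_{k+1} = d_k·a_k − m_k, d_{k+1} = (2 − m_{k+1}²)/d_k, a_{k+1} = ⌊(a₀ + m_{k+1})/d_{k+1}⌋ (starting m₀ = 0, d₀ = 1), with convergents p_k = a_k·p_{k-1} + p_{k-2}, q_k = a_k·q_{k-1} + q_{k-2} (p₋₁ = 1, q₋₁ = 0):
  k = 0: a₀ = 1; p₀/q₀ = 1/1; p₀² − 2·q₀² = 1 − 2 = -1.
  k = 1: m = 1, d = 1, a = ⌊(1 + 1)/1⌋ = 2; p/q = (2·1 + 1)/(2·1 + 0) = 3/2; p² − 2·q² = 9 − 8 = 1.
  The first convergent with p² − 2·q² = 1 gives the fundamental solution (x₁, y₁) = (3, 2).
Step 2: Apply the recurrence (x_{n+1}, y_{n+1}) = (x₁x_n + 2y₁y_n, x₁y_n + y₁x_n) repeatedly.
  From (x_1, y_1) = (3, 2): x_2 = 3·3 + 2·2·2 = 17; y_2 = 3·2 + 2·3 = 12.
  From (x_2, y_2) = (17, 12): x_3 = 3·17 + 2·2·12 = 99; y_3 = 3·12 + 2·17 = 70.
Step 3: Verify x_3² - 2·y_3² = 9801 - 9800 = 1 (should be 1). ✓

(x_1, y_1) = (3, 2); (x_3, y_3) = (99, 70).


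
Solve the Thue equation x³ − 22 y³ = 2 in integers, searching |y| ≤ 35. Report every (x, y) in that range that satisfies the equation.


The equation is x³ - 22y³ = 2. For fixed y, x³ = 22·y³ + 2, so a solution requires the RHS to be a perfect cube.
Strategy: iterate y from -35 to 35, compute RHS = 22·y³ + 2, and check whether it is a (positive or negative) perfect cube.
Check small values of y:
  y = 0: RHS = 2 is not a perfect cube.
  y = 1: RHS = 24 is not a perfect cube.
  y = -1: RHS = -20 is not a perfect cube.
  y = 2: RHS = 178 is not a perfect cube.
  y = -2: RHS = -174 is not a perfect cube.
  y = 3: RHS = 596 is not a perfect cube.
  y = -3: RHS = -592 is not a perfect cube.
Continuing the search up to |y| = 35 finds no solutions either.
No (x, y) in the scanned range satisfies the equation.

No integer solutions with |y| ≤ 35.


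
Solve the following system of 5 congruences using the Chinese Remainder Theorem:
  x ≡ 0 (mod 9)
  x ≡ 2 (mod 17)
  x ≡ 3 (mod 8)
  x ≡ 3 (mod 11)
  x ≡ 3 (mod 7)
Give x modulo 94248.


Product of moduli M = 9 · 17 · 8 · 11 · 7 = 94248.
Merge one congruence at a time:
  Start: x ≡ 0 (mod 9).
  Combine with x ≡ 2 (mod 17); new modulus lcm = 153.
    Write x = 0 + 9·t and substitute into x ≡ 2 (mod 17): 9·t ≡ 2 − 0 = 2 (mod 17).
    The inverse of 9 mod 17 is 2 (since 9·2 = 18 = 1·17 + 1), so t ≡ 2·2 = 4 ≡ 4 (mod 17).
    Then x = 0 + 9·4 = 36, valid modulo lcm(9, 17) = 153: x ≡ 36 (mod 153).
  Combine with x ≡ 3 (mod 8); new modulus lcm = 1224.
    Write x = 36 + 153·t and substitute into x ≡ 3 (mod 8): 153·t ≡ 3 − 36 = -33 (mod 8).
    Reduce coefficients mod 8: 1·t ≡ 7 (mod 8).
    So t ≡ 7 (mod 8).
    Then x = 36 + 153·7 = 1107, valid modulo lcm(153, 8) = 1224: x ≡ 1107 (mod 1224).
  Combine with x ≡ 3 (mod 11); new modulus lcm = 13464.
    Write x = 1107 + 1224·t and substitute into x ≡ 3 (mod 11): 1224·t ≡ 3 − 1107 = -1104 (mod 11).
    Reduce coefficients mod 11: 3·t ≡ 7 (mod 11).
    The inverse of 3 mod 11 is 4 (since 3·4 = 12 = 1·11 + 1), so t ≡ 4·7 = 28 ≡ 6 (mod 11).
    Then x = 1107 + 1224·6 = 8451, valid modulo lcm(1224, 11) = 13464: x ≡ 8451 (mod 13464).
  Combine with x ≡ 3 (mod 7); new modulus lcm = 94248.
    Write x = 8451 + 13464·t and substitute into x ≡ 3 (mod 7): 13464·t ≡ 3 − 8451 = -8448 (mod 7).
    Reduce coefficients mod 7: 3·t ≡ 1 (mod 7).
    The inverse of 3 mod 7 is 5 (since 3·5 = 15 = 2·7 + 1), so t ≡ 5·1 = 5 ≡ 5 (mod 7).
    Then x = 8451 + 13464·5 = 75771, valid modulo lcm(13464, 7) = 94248: x ≡ 75771 (mod 94248).
Verify against each original: 75771 mod 9 = 0, 75771 mod 17 = 2, 75771 mod 8 = 3, 75771 mod 11 = 3, 75771 mod 7 = 3.

x ≡ 75771 (mod 94248).


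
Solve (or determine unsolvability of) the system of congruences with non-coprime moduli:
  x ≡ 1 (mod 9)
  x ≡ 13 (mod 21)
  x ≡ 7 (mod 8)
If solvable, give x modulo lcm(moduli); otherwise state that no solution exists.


Moduli 9, 21, 8 are not pairwise coprime, so CRT works modulo lcm(m_i) when all pairwise compatibility conditions hold.
Pairwise compatibility: gcd(m_i, m_j) must divide a_i - a_j for every pair.
Merge one congruence at a time:
  Start: x ≡ 1 (mod 9).
  Combine with x ≡ 13 (mod 21): gcd(9, 21) = 3; 13 - 1 = 12, which IS divisible by 3, so compatible.
    Write x = 1 + 9·t and substitute into x ≡ 13 (mod 21): 9·t ≡ 13 − 1 = 12 (mod 21).
    Divide the congruence (and modulus) by g = 3: 3·t ≡ 4 (mod 7).
    The inverse of 3 mod 7 is 5 (since 3·5 = 15 = 2·7 + 1), so t ≡ 5·4 = 20 ≡ 6 (mod 7).
    Then x = 1 + 9·6 = 55, valid modulo lcm(9, 21) = 63: x ≡ 55 (mod 63).
  Combine with x ≡ 7 (mod 8): gcd(63, 8) = 1; 7 - 55 = -48, which IS divisible by 1, so compatible.
    Write x = 55 + 63·t and substitute into x ≡ 7 (mod 8): 63·t ≡ 7 − 55 = -48 (mod 8).
    Reduce coefficients mod 8: 7·t ≡ 0 (mod 8).
    The inverse of 7 mod 8 is 7 (since 7·7 = 49 = 6·8 + 1), so t ≡ 7·0 = 0 ≡ 0 (mod 8).
    Then x = 55 + 63·0 = 55, valid modulo lcm(63, 8) = 504: x ≡ 55 (mod 504).
Verify: 55 mod 9 = 1, 55 mod 21 = 13, 55 mod 8 = 7.

x ≡ 55 (mod 504).


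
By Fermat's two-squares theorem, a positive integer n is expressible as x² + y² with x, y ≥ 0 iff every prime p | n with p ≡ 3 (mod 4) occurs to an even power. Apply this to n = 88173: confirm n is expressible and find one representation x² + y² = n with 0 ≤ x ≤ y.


Step 1: Factor n = 88173 = 3^2 · 97 · 101.
Step 2: Check the mod-4 condition on each prime factor: 3 ≡ 3 (mod 4), exponent 2 (must be even); 97 ≡ 1 (mod 4), exponent 1; 101 ≡ 1 (mod 4), exponent 1.
All primes ≡ 3 (mod 4) appear to even exponent (or don't appear), so by the two-squares theorem n IS expressible as a sum of two squares.
Step 3: Build a representation. Group n = k² · m with k = 3 and m = 97 · 101 = 9797 (a product of primes ≡ 1 (mod 4)); a representation of m scales to one of n via (k·x)² + (k·y)² = k²(x² + y²). Each prime p ≡ 1 (mod 4) is itself a sum of two squares; find a² by testing p − a² for a perfect square:
  97: 97 − 1² = 96, 97 − 2² = 93, 97 − 3² = 88, 97 − 4² = 81 = 9² ⇒ 97 = 4² + 9².
  101: 101 − 1² = 100 = 10² ⇒ 101 = 1² + 10².
  Combine using the Brahmagupta–Fibonacci identity (a² + b²)(c² + d²) = (ac − bd)² + (ad + bc)² = (ac + bd)² + (ad − bc)²:
  97 · 101 = 9797: from (4² + 9²)(1² + 10²), take (4·1 − 9·10, 4·10 + 9·1) = (4 − 90, 40 + 9) = (-86, 49); dropping signs (only squares matter) gives (86, 49); check 86² + 49² = 7396 + 2401 = 9797 ✓.
  Scale by k = 3: (3·86, 3·49) = (258, 147).
Step 4: Order so x ≤ y and verify: 147² + 258² = 21609 + 66564 = 88173 = n. ✓

n = 88173 = 147² + 258² (one valid representation with x ≤ y).


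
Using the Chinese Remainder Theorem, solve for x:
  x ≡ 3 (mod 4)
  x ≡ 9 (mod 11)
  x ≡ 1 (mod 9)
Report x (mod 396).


Moduli 4, 11, 9 are pairwise coprime; by CRT there is a unique solution modulo M = 4 · 11 · 9 = 396.
Solve pairwise, accumulating the modulus:
  Start with x ≡ 3 (mod 4).
  Combine with x ≡ 9 (mod 11): since gcd(4, 11) = 1, we get a unique residue mod 44.
    Write x = 3 + 4·t and substitute into x ≡ 9 (mod 11): 4·t ≡ 9 − 3 = 6 (mod 11).
    The inverse of 4 mod 11 is 3 (since 4·3 = 12 = 1·11 + 1), so t ≡ 3·6 = 18 ≡ 7 (mod 11).
    Then x = 3 + 4·7 = 31, valid modulo lcm(4, 11) = 44: x ≡ 31 (mod 44).
  Combine with x ≡ 1 (mod 9): since gcd(44, 9) = 1, we get a unique residue mod 396.
    Write x = 31 + 44·t and substitute into x ≡ 1 (mod 9): 44·t ≡ 1 − 31 = -30 (mod 9).
    Reduce coefficients mod 9: 8·t ≡ 6 (mod 9).
    The inverse of 8 mod 9 is 8 (since 8·8 = 64 = 7·9 + 1), so t ≡ 8·6 = 48 ≡ 3 (mod 9).
    Then x = 31 + 44·3 = 163, valid modulo lcm(44, 9) = 396: x ≡ 163 (mod 396).
Verify: 163 mod 4 = 3 ✓, 163 mod 11 = 9 ✓, 163 mod 9 = 1 ✓.

x ≡ 163 (mod 396).


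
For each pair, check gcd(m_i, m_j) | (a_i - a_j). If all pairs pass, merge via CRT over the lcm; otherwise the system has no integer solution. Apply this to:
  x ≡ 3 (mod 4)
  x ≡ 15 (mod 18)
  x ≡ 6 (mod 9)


Moduli 4, 18, 9 are not pairwise coprime, so CRT works modulo lcm(m_i) when all pairwise compatibility conditions hold.
Pairwise compatibility: gcd(m_i, m_j) must divide a_i - a_j for every pair.
Merge one congruence at a time:
  Start: x ≡ 3 (mod 4).
  Combine with x ≡ 15 (mod 18): gcd(4, 18) = 2; 15 - 3 = 12, which IS divisible by 2, so compatible.
    Write x = 3 + 4·t and substitute into x ≡ 15 (mod 18): 4·t ≡ 15 − 3 = 12 (mod 18).
    Divide the congruence (and modulus) by g = 2: 2·t ≡ 6 (mod 9).
    The inverse of 2 mod 9 is 5 (since 2·5 = 10 = 1·9 + 1), so t ≡ 5·6 = 30 ≡ 3 (mod 9).
    Then x = 3 + 4·3 = 15, valid modulo lcm(4, 18) = 36: x ≡ 15 (mod 36).
  Combine with x ≡ 6 (mod 9): gcd(36, 9) = 9; 6 - 15 = -9, which IS divisible by 9, so compatible.
    Write x = 15 + 36·t and substitute into x ≡ 6 (mod 9): 36·t ≡ 6 − 15 = -9 (mod 9).
    Divide the congruence (and modulus) by g = 9: 4·t ≡ -1 (mod 1).
    Modulo 1 every t works; take t = 0.
    Then x = 15 + 36·0 = 15, valid modulo lcm(36, 9) = 36: x ≡ 15 (mod 36).
Verify: 15 mod 4 = 3, 15 mod 18 = 15, 15 mod 9 = 6.

x ≡ 15 (mod 36).


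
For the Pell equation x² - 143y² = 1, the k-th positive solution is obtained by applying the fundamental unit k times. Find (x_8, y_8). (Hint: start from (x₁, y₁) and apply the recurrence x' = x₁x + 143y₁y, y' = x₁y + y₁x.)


Step 1: Find the fundamental solution (x₁, y₁) of x² - 143y² = 1.
  Expand √143 as a continued fraction. a₀ = ⌊√143⌋ = 11; iterate m_{k+1} = d_k·a_k − m_k, d_{k+1} = (143 − m_{k+1}²)/d_k, a_{k+1} = ⌊(a₀ + m_{k+1})/d_{k+1}⌋ (starting m₀ = 0, d₀ = 1), with convergents p_k = a_k·p_{k-1} + p_{k-2}, q_k = a_k·q_{k-1} + q_{k-2} (p₋₁ = 1, q₋₁ = 0):
  k = 0: a₀ = 11; p₀/q₀ = 11/1; p₀² − 143·q₀² = 121 − 143 = -22.
  k = 1: m = 11, d = 22, a = ⌊(11 + 11)/22⌋ = 1; p/q = (1·11 + 1)/(1·1 + 0) = 12/1; p² − 143·q² = 144 − 143 = 1.
  The first convergent with p² − 143·q² = 1 gives the fundamental solution (x₁, y₁) = (12, 1).
Step 2: Apply the recurrence (x_{n+1}, y_{n+1}) = (x₁x_n + 143y₁y_n, x₁y_n + y₁x_n) repeatedly.
  From (x_1, y_1) = (12, 1): x_2 = 12·12 + 143·1·1 = 287; y_2 = 12·1 + 1·12 = 24.
  From (x_2, y_2) = (287, 24): x_3 = 12·287 + 143·1·24 = 6876; y_3 = 12·24 + 1·287 = 575.
  From (x_3, y_3) = (6876, 575): x_4 = 12·6876 + 143·1·575 = 164737; y_4 = 12·575 + 1·6876 = 13776.
  From (x_4, y_4) = (164737, 13776): x_5 = 12·164737 + 143·1·13776 = 3946812; y_5 = 12·13776 + 1·164737 = 330049.
  From (x_5, y_5) = (3946812, 330049): x_6 = 12·3946812 + 143·1·330049 = 94558751; y_6 = 12·330049 + 1·3946812 = 7907400.
  From (x_6, y_6) = (94558751, 7907400): x_7 = 12·94558751 + 143·1·7907400 = 2265463212; y_7 = 12·7907400 + 1·94558751 = 189447551.
  From (x_7, y_7) = (2265463212, 189447551): x_8 = 12·2265463212 + 143·1·189447551 = 54276558337; y_8 = 12·189447551 + 1·2265463212 = 4538833824.
Step 3: Verify x_8² - 143·y_8² = 2945944784909764205569 - 2945944784909764205568 = 1 (should be 1). ✓

(x_1, y_1) = (12, 1); (x_8, y_8) = (54276558337, 4538833824).


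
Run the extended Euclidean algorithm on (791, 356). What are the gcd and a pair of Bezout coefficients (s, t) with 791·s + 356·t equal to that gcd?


Euclidean algorithm on (791, 356) — divide until remainder is 0:
  791 = 2 · 356 + 79
  356 = 4 · 79 + 40
  79 = 1 · 40 + 39
  40 = 1 · 39 + 1
  39 = 39 · 1 + 0
gcd(791, 356) = 1.
Track Bezout coefficients alongside the remainders: start with r₀ = 791 = a·1 + b·0 (s = 1, t = 0) and r₁ = 356 = a·0 + b·1 (s = 0, t = 1); each new remainder r_{k+1} = r_{k-1} − q_k·r_k inherits s_{k+1} = s_{k-1} − q_k·s_k, t_{k+1} = t_{k-1} − q_k·t_k, so r_k = a·s_k + b·t_k at every step:
  q = 2: r = 79, s = 1 − 2·0 = 1, t = 0 − 2·1 = -2  (check: 791·1 + 356·(-2) = 79)
  q = 4: r = 40, s = 0 − 4·1 = -4, t = 1 − 4·(-2) = 9  (check: 791·(-4) + 356·9 = 40)
  q = 1: r = 39, s = 1 − 1·(-4) = 5, t = -2 − 1·9 = -11  (check: 791·5 + 356·(-11) = 39)
  q = 1: r = 1, s = -4 − 1·5 = -9, t = 9 − 1·(-11) = 20  (check: 791·(-9) + 356·20 = 1)
The row with r = 1 (the gcd) gives the Bezout coefficients s = -9, t = 20.
Result: 791 · (-9) + 356 · (20) = 1.

gcd(791, 356) = 1; s = -9, t = 20 (check: 791·(-9) + 356·20 = 1).


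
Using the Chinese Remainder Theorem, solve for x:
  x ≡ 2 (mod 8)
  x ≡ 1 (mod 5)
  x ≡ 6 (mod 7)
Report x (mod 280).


Moduli 8, 5, 7 are pairwise coprime; by CRT there is a unique solution modulo M = 8 · 5 · 7 = 280.
Solve pairwise, accumulating the modulus:
  Start with x ≡ 2 (mod 8).
  Combine with x ≡ 1 (mod 5): since gcd(8, 5) = 1, we get a unique residue mod 40.
    Write x = 2 + 8·t and substitute into x ≡ 1 (mod 5): 8·t ≡ 1 − 2 = -1 (mod 5).
    Reduce coefficients mod 5: 3·t ≡ 4 (mod 5).
    The inverse of 3 mod 5 is 2 (since 3·2 = 6 = 1·5 + 1), so t ≡ 2·4 = 8 ≡ 3 (mod 5).
    Then x = 2 + 8·3 = 26, valid modulo lcm(8, 5) = 40: x ≡ 26 (mod 40).
  Combine with x ≡ 6 (mod 7): since gcd(40, 7) = 1, we get a unique residue mod 280.
    Write x = 26 + 40·t and substitute into x ≡ 6 (mod 7): 40·t ≡ 6 − 26 = -20 (mod 7).
    Reduce coefficients mod 7: 5·t ≡ 1 (mod 7).
    The inverse of 5 mod 7 is 3 (since 5·3 = 15 = 2·7 + 1), so t ≡ 3·1 = 3 ≡ 3 (mod 7).
    Then x = 26 + 40·3 = 146, valid modulo lcm(40, 7) = 280: x ≡ 146 (mod 280).
Verify: 146 mod 8 = 2 ✓, 146 mod 5 = 1 ✓, 146 mod 7 = 6 ✓.

x ≡ 146 (mod 280).


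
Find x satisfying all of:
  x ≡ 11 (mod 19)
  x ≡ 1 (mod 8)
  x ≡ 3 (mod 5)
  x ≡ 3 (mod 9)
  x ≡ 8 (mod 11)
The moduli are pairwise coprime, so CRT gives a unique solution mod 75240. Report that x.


Product of moduli M = 19 · 8 · 5 · 9 · 11 = 75240.
Merge one congruence at a time:
  Start: x ≡ 11 (mod 19).
  Combine with x ≡ 1 (mod 8); new modulus lcm = 152.
    Write x = 11 + 19·t and substitute into x ≡ 1 (mod 8): 19·t ≡ 1 − 11 = -10 (mod 8).
    Reduce coefficients mod 8: 3·t ≡ 6 (mod 8).
    The inverse of 3 mod 8 is 3 (since 3·3 = 9 = 1·8 + 1), so t ≡ 3·6 = 18 ≡ 2 (mod 8).
    Then x = 11 + 19·2 = 49, valid modulo lcm(19, 8) = 152: x ≡ 49 (mod 152).
  Combine with x ≡ 3 (mod 5); new modulus lcm = 760.
    Write x = 49 + 152·t and substitute into x ≡ 3 (mod 5): 152·t ≡ 3 − 49 = -46 (mod 5).
    Reduce coefficients mod 5: 2·t ≡ 4 (mod 5).
    The inverse of 2 mod 5 is 3 (since 2·3 = 6 = 1·5 + 1), so t ≡ 3·4 = 12 ≡ 2 (mod 5).
    Then x = 49 + 152·2 = 353, valid modulo lcm(152, 5) = 760: x ≡ 353 (mod 760).
  Combine with x ≡ 3 (mod 9); new modulus lcm = 6840.
    Write x = 353 + 760·t and substitute into x ≡ 3 (mod 9): 760·t ≡ 3 − 353 = -350 (mod 9).
    Reduce coefficients mod 9: 4·t ≡ 1 (mod 9).
    The inverse of 4 mod 9 is 7 (since 4·7 = 28 = 3·9 + 1), so t ≡ 7·1 = 7 ≡ 7 (mod 9).
    Then x = 353 + 760·7 = 5673, valid modulo lcm(760, 9) = 6840: x ≡ 5673 (mod 6840).
  Combine with x ≡ 8 (mod 11); new modulus lcm = 75240.
    Write x = 5673 + 6840·t and substitute into x ≡ 8 (mod 11): 6840·t ≡ 8 − 5673 = -5665 (mod 11).
    Reduce coefficients mod 11: 9·t ≡ 0 (mod 11).
    The inverse of 9 mod 11 is 5 (since 9·5 = 45 = 4·11 + 1), so t ≡ 5·0 = 0 ≡ 0 (mod 11).
    Then x = 5673 + 6840·0 = 5673, valid modulo lcm(6840, 11) = 75240: x ≡ 5673 (mod 75240).
Verify against each original: 5673 mod 19 = 11, 5673 mod 8 = 1, 5673 mod 5 = 3, 5673 mod 9 = 3, 5673 mod 11 = 8.

x ≡ 5673 (mod 75240).


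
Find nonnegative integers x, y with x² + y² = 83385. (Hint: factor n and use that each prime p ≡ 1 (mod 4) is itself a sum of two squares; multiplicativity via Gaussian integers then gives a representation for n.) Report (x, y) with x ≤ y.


Step 1: Factor n = 83385 = 3^2 · 5 · 17 · 109.
Step 2: Check the mod-4 condition on each prime factor: 3 ≡ 3 (mod 4), exponent 2 (must be even); 5 ≡ 1 (mod 4), exponent 1; 17 ≡ 1 (mod 4), exponent 1; 109 ≡ 1 (mod 4), exponent 1.
All primes ≡ 3 (mod 4) appear to even exponent (or don't appear), so by the two-squares theorem n IS expressible as a sum of two squares.
Step 3: Build a representation. Group n = k² · m with k = 3 and m = 5 · 17 · 109 = 9265 (a product of primes ≡ 1 (mod 4)); a representation of m scales to one of n via (k·x)² + (k·y)² = k²(x² + y²). Each prime p ≡ 1 (mod 4) is itself a sum of two squares; find a² by testing p − a² for a perfect square:
  5: 5 − 1² = 4 = 2² ⇒ 5 = 1² + 2².
  17: 17 − 1² = 16 = 4² ⇒ 17 = 1² + 4².
  109: 109 − 1² = 108, 109 − 2² = 105, 109 − 3² = 100 = 10² ⇒ 109 = 3² + 10².
  Combine using the Brahmagupta–Fibonacci identity (a² + b²)(c² + d²) = (ac − bd)² + (ad + bc)² = (ac + bd)² + (ad − bc)²:
  5 · 17 = 85: from (1² + 2²)(1² + 4²), take (1·1 − 2·4, 1·4 + 2·1) = (1 − 8, 4 + 2) = (-7, 6); dropping signs (only squares matter) gives (7, 6); check 7² + 6² = 49 + 36 = 85 ✓.
  85 · 109 = 9265: from (7² + 6²)(3² + 10²), take (7·3 − 6·10, 7·10 + 6·3) = (21 − 60, 70 + 18) = (-39, 88); dropping signs (only squares matter) gives (39, 88); check 39² + 88² = 1521 + 7744 = 9265 ✓.
  Scale by k = 3: (3·39, 3·88) = (117, 264).
Step 4: Order so x ≤ y and verify: 117² + 264² = 13689 + 69696 = 83385 = n. ✓

n = 83385 = 117² + 264² (one valid representation with x ≤ y).


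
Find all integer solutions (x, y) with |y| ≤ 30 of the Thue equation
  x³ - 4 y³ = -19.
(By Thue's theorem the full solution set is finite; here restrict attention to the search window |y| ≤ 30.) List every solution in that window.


The equation is x³ - 4y³ = -19. For fixed y, x³ = 4·y³ − 19, so a solution requires the RHS to be a perfect cube.
Strategy: iterate y from -30 to 30, compute RHS = 4·y³ − 19, and check whether it is a (positive or negative) perfect cube.
Check small values of y:
  y = 0: RHS = -19 is not a perfect cube.
  y = 1: RHS = -15 is not a perfect cube.
  y = -1: RHS = -23 is not a perfect cube.
  y = 2: RHS = 13 is not a perfect cube.
  y = -2: RHS = -51 is not a perfect cube.
  y = 3: RHS = 89 is not a perfect cube.
  y = -3: RHS = -127 is not a perfect cube.
Continuing the search up to |y| = 30 finds no solutions either.
No (x, y) in the scanned range satisfies the equation.

No integer solutions with |y| ≤ 30.


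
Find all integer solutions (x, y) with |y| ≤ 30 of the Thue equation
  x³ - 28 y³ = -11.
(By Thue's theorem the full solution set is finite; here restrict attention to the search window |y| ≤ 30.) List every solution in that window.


The equation is x³ - 28y³ = -11. For fixed y, x³ = 28·y³ − 11, so a solution requires the RHS to be a perfect cube.
Strategy: iterate y from -30 to 30, compute RHS = 28·y³ − 11, and check whether it is a (positive or negative) perfect cube.
Check small values of y:
  y = 0: RHS = -11 is not a perfect cube.
  y = 1: RHS = 17 is not a perfect cube.
  y = -1: RHS = -39 is not a perfect cube.
  y = 2: RHS = 213 is not a perfect cube.
  y = -2: RHS = -235 is not a perfect cube.
  y = 3: RHS = 745 is not a perfect cube.
  y = -3: RHS = -767 is not a perfect cube.
Continuing the search up to |y| = 30 finds no solutions either.
No (x, y) in the scanned range satisfies the equation.

No integer solutions with |y| ≤ 30.
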